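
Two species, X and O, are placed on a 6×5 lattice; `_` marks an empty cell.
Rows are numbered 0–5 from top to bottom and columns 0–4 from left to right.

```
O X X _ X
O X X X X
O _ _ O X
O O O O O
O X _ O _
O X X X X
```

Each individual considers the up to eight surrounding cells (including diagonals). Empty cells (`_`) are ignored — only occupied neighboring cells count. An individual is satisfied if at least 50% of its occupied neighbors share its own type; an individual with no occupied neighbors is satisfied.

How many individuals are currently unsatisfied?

5

(0,0)O 1/3 not
(0,1)X 3/5 satisfied
(0,2)X 4/4 satisfied
(0,4)X 2/2 satisfied
(1,0)O 2/4 satisfied
(1,1)X 3/6 satisfied
(1,2)X 4/5 satisfied
(1,3)X 5/6 satisfied
(1,4)X 3/4 satisfied
(2,0)O 3/4 satisfied
(2,3)O 3/7 not
(2,4)X 2/5 not
(3,0)O 3/4 satisfied
(3,1)O 4/5 satisfied
(3,2)O 4/5 satisfied
(3,3)O 4/5 satisfied
(3,4)O 3/4 satisfied
(4,0)O 3/5 satisfied
(4,1)X 2/7 not
(4,3)O 3/6 satisfied
(5,0)O 1/3 not
(5,1)X 2/4 satisfied
(5,2)X 3/4 satisfied
(5,3)X 2/3 satisfied
(5,4)X 1/2 satisfied
Unsatisfied: (0,0), (2,3), (2,4), (4,1), (5,0) — 5 in total.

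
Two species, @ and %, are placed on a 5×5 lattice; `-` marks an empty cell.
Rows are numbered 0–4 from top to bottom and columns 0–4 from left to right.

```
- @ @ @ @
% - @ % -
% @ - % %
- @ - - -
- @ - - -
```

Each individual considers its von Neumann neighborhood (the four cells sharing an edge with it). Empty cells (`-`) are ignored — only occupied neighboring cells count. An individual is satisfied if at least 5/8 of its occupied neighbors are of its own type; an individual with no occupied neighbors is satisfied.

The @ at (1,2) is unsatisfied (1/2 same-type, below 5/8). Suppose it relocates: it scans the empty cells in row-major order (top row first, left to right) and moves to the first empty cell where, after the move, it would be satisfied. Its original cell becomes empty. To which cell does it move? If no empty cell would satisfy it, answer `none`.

(1,1)

Vacating (1,2). Empty cells in order:
  (0,0): 1/2 same-type → still unsatisfied.
  (1,1): 2/3 same-type → satisfied — stop here.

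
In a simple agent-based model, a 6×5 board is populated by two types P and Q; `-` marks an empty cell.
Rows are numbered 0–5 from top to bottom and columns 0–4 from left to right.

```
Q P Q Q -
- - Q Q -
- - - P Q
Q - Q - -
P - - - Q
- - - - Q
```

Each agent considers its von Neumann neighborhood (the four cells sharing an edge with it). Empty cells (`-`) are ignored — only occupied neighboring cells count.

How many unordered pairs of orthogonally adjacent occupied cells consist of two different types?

Scan each occupied cell's neighbors to the right and below so each pair is counted once.
Row 0: Q(0,0)–P(0,1)≠ P(0,1)–Q(0,2)≠ Q(0,2)–Q(0,3)= Q(0,2)–Q(1,2)= Q(0,3)–Q(1,3)=  → 2/5 unlike.
Row 1: Q(1,2)–Q(1,3)= Q(1,3)–P(2,3)≠  → 1/2 unlike.
Row 2: P(2,3)–Q(2,4)≠  → 1/1 unlike.
Row 3: Q(3,0)–P(4,0)≠  → 1/1 unlike.
Row 4: Q(4,4)–Q(5,4)=  → 0/1 unlike.
Total adjacent occupied pairs: 10; unlike-type pairs: 5.

5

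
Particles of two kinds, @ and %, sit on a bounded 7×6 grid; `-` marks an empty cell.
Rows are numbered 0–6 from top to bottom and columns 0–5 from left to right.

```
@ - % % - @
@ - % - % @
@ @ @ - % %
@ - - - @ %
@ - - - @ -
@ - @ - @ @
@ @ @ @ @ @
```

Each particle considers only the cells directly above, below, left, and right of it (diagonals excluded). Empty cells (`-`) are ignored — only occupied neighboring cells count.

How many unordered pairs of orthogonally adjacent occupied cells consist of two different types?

Scan each occupied cell's neighbors to the right and below so each pair is counted once.
Row 0: @(0,0)–@(1,0)= %(0,2)–%(0,3)= %(0,2)–%(1,2)= @(0,5)–@(1,5)=  → 0/4 unlike.
Row 1: @(1,0)–@(2,0)= %(1,2)–@(2,2)≠ %(1,4)–@(1,5)≠ %(1,4)–%(2,4)= @(1,5)–%(2,5)≠  → 3/5 unlike.
Row 2: @(2,0)–@(2,1)= @(2,0)–@(3,0)= @(2,1)–@(2,2)= %(2,4)–%(2,5)= %(2,4)–@(3,4)≠ %(2,5)–%(3,5)=  → 1/6 unlike.
Row 3: @(3,0)–@(4,0)= @(3,4)–%(3,5)≠ @(3,4)–@(4,4)=  → 1/3 unlike.
Row 4: @(4,0)–@(5,0)= @(4,4)–@(5,4)=  → 0/2 unlike.
Row 5: @(5,0)–@(6,0)= @(5,2)–@(6,2)= @(5,4)–@(5,5)= @(5,4)–@(6,4)= @(5,5)–@(6,5)=  → 0/5 unlike.
Row 6: @(6,0)–@(6,1)= @(6,1)–@(6,2)= @(6,2)–@(6,3)= @(6,3)–@(6,4)= @(6,4)–@(6,5)=  → 0/5 unlike.
Total adjacent occupied pairs: 30; unlike-type pairs: 5.

5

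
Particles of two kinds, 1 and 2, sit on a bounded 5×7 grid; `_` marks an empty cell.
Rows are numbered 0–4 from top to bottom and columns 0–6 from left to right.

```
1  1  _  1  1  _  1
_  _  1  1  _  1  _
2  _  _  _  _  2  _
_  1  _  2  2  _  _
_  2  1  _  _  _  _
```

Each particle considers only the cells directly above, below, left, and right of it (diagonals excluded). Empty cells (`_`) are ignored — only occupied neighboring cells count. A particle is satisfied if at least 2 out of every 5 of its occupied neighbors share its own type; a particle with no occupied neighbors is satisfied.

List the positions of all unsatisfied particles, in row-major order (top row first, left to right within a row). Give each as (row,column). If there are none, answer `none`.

(1,5), (2,5), (3,1), (4,1), (4,2)

Row 0: (0,0)1 1/1 ok · (0,1)1 1/1 ok · (0,3)1 2/2 ok · (0,4)1 1/1 ok · (0,6)1 0/0 ok
Row 1: (1,2)1 1/1 ok · (1,3)1 2/2 ok · (1,5)1 0/1 unhappy
Row 2: (2,0)2 0/0 ok · (2,5)2 0/1 unhappy
Row 3: (3,1)1 0/1 unhappy · (3,3)2 1/1 ok · (3,4)2 1/1 ok
Row 4: (4,1)2 0/2 unhappy · (4,2)1 0/1 unhappy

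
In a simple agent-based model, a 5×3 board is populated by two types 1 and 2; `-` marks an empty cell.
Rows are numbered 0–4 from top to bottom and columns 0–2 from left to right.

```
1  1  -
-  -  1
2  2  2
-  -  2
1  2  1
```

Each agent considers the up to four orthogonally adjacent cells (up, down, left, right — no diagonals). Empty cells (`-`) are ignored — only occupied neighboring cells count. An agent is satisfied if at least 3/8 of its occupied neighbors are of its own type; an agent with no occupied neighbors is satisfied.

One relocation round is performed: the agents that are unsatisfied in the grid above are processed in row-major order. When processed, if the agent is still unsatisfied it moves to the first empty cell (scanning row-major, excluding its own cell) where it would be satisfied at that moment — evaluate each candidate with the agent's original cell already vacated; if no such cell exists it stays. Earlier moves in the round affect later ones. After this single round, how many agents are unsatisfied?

Initially unsatisfied (in order): (1,2), (4,0), (4,1), (4,2).
  (1,2) → (0,2).
  (4,0) → (1,0).
  (4,1) → (1,2).
  (4,2) → (1,1).
Resulting grid:
1 1 1
1 1 2
2 2 2
- - 2
- - -
Unsatisfied now: (1,2).

1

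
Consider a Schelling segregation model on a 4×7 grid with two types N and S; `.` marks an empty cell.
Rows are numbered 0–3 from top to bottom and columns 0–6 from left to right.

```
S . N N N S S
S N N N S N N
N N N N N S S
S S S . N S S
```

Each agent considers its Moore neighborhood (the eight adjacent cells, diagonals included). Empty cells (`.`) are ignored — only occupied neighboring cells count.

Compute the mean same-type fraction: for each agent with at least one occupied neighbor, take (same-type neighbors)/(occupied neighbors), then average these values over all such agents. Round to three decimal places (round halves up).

(0,0)S 1/2
(0,2)N 4/4
(0,3)N 4/5
(0,4)N 3/5
(0,5)S 2/5
(0,6)S 1/3
(1,0)S 1/4
(1,1)N 5/7
(1,2)N 7/7
(1,3)N 7/8
(1,4)S 2/8
(1,5)N 3/8
(1,6)N 1/5
(2,0)N 2/5
(2,1)N 4/8
(2,2)N 5/7
(2,3)N 5/7
(2,4)N 4/7
(2,5)S 4/8
(2,6)S 3/5
(3,0)S 1/3
(3,1)S 2/5
(3,2)S 1/4
(3,4)N 2/4
(3,5)S 3/5
(3,6)S 3/3
Sum over 26 agents: 1/2 + 4/4 + 4/5 + 3/5 + 2/5 + 1/3 + 1/4 + 5/7 + 7/7 + 7/8 + 2/8 + 3/8 + 1/5 + 2/5 + 4/8 + 5/7 + 5/7 + 4/7 + 4/8 + 3/5 + 1/3 + 2/5 + 1/4 + 2/4 + 3/5 + 3/3 = 302/21; mean = 302/21 ÷ 26 = 151/273 = 0.553113… → 0.553.

0.553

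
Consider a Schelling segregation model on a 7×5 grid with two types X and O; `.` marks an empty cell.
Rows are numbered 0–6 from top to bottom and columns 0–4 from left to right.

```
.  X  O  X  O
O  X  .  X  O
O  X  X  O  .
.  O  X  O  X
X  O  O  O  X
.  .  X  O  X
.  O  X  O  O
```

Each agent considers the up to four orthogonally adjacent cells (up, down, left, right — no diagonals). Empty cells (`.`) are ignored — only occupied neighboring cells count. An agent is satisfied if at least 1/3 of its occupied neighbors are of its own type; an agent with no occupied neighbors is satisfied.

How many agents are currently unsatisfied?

4

(0,1)X 1/2 ✓
(0,2)O 0/2 ✗
(0,3)X 1/3 ✓
(0,4)O 1/2 ✓
(1,0)O 1/2 ✓
(1,1)X 2/3 ✓
(1,3)X 1/3 ✓
(1,4)O 1/2 ✓
(2,0)O 1/2 ✓
(2,1)X 2/4 ✓
(2,2)X 2/3 ✓
(2,3)O 1/3 ✓
(3,1)O 1/3 ✓
(3,2)X 1/4 ✗
(3,3)O 2/4 ✓
(3,4)X 1/2 ✓
(4,0)X 0/1 ✗
(4,1)O 2/3 ✓
(4,2)O 2/4 ✓
(4,3)O 3/4 ✓
(4,4)X 2/3 ✓
(5,2)X 1/3 ✓
(5,3)O 2/4 ✓
(5,4)X 1/3 ✓
(6,1)O 0/1 ✗
(6,2)X 1/3 ✓
(6,3)O 2/3 ✓
(6,4)O 1/2 ✓
Unsatisfied: (0,2), (3,2), (4,0), (6,1) — 4 in total.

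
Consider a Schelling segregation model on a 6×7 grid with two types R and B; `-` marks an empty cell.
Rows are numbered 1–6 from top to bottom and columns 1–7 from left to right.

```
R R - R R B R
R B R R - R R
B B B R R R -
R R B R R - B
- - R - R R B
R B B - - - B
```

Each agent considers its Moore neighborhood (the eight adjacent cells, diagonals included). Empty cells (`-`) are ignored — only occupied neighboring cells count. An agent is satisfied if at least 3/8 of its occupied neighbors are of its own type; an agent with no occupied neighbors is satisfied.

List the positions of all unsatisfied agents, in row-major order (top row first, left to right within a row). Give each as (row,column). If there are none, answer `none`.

(1,6), (4,1), (4,2), (4,3), (4,7), (6,1), (6,2)

(1,1)R 2/3 ✓
(1,2)R 3/4 ✓
(1,4)R 3/3 ✓
(1,5)R 3/4 ✓
(1,6)B 0/4 ✗
(1,7)R 2/3 ✓
(2,1)R 2/5 ✓
(2,2)B 3/7 ✓
(2,3)R 4/7 ✓
(2,4)R 5/6 ✓
(2,6)R 5/6 ✓
(2,7)R 3/4 ✓
(3,1)B 2/5 ✓
(3,2)B 4/8 ✓
(3,3)B 3/8 ✓
(3,4)R 5/7 ✓
(3,5)R 6/6 ✓
(3,6)R 4/5 ✓
(4,1)R 1/3 ✗
(4,2)R 2/6 ✗
(4,3)B 2/6 ✗
(4,4)R 5/7 ✓
(4,5)R 6/6 ✓
(4,7)B 1/3 ✗
(5,3)R 2/5 ✓
(5,5)R 3/3 ✓
(5,6)R 2/5 ✓
(5,7)B 2/3 ✓
(6,1)R 0/1 ✗
(6,2)B 1/3 ✗
(6,3)B 1/2 ✓
(6,7)B 1/2 ✓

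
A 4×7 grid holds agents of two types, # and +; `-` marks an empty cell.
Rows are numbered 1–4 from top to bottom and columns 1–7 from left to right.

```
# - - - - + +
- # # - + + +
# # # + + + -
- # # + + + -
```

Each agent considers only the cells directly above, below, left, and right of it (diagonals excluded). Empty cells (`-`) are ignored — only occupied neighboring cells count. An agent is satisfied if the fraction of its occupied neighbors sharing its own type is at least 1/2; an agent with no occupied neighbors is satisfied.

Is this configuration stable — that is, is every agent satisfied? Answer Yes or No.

Yes

Row 1: (1,1)# 0/0 satisfied · (1,6)+ 2/2 satisfied · (1,7)+ 2/2 satisfied
Row 2: (2,2)# 2/2 satisfied · (2,3)# 2/2 satisfied · (2,5)+ 2/2 satisfied · (2,6)+ 4/4 satisfied · (2,7)+ 2/2 satisfied
Row 3: (3,1)# 1/1 satisfied · (3,2)# 4/4 satisfied · (3,3)# 3/4 satisfied · (3,4)+ 2/3 satisfied · (3,5)+ 4/4 satisfied · (3,6)+ 3/3 satisfied
Row 4: (4,2)# 2/2 satisfied · (4,3)# 2/3 satisfied · (4,4)+ 2/3 satisfied · (4,5)+ 3/3 satisfied · (4,6)+ 2/2 satisfied
All meet the threshold, so the configuration is stable.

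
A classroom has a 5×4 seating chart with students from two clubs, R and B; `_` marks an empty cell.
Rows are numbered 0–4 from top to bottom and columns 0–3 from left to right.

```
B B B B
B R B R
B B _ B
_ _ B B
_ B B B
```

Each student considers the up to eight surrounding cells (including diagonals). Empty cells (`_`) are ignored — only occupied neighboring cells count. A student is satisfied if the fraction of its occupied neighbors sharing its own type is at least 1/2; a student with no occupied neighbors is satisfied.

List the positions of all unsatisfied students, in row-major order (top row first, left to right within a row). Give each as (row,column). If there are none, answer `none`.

Row 0: (0,0)B 2/3 ✓ · (0,1)B 4/5 ✓ · (0,2)B 3/5 ✓ · (0,3)B 2/3 ✓
Row 1: (1,0)B 4/5 ✓ · (1,1)R 0/7 ✗ · (1,2)B 5/7 ✓ · (1,3)R 0/4 ✗
Row 2: (2,0)B 2/3 ✓ · (2,1)B 4/5 ✓ · (2,3)B 3/4 ✓
Row 3: (3,2)B 6/6 ✓ · (3,3)B 4/4 ✓
Row 4: (4,1)B 2/2 ✓ · (4,2)B 4/4 ✓ · (4,3)B 3/3 ✓

(1,1), (1,3)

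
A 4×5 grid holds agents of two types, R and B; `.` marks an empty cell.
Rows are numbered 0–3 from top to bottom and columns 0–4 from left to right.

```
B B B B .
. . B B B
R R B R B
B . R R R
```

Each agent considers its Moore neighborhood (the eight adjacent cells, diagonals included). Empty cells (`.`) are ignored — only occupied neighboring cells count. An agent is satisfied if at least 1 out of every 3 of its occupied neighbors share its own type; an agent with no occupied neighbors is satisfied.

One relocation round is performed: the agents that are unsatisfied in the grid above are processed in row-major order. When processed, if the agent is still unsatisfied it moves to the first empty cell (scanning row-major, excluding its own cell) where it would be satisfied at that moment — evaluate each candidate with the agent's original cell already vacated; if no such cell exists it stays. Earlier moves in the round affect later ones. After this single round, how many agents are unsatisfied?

Initially unsatisfied (in order): (3,0).
  (3,0) → (0,4).
Resulting grid:
B B B B B
. . B B B
R R B R B
. . R R R
All satisfied now.

0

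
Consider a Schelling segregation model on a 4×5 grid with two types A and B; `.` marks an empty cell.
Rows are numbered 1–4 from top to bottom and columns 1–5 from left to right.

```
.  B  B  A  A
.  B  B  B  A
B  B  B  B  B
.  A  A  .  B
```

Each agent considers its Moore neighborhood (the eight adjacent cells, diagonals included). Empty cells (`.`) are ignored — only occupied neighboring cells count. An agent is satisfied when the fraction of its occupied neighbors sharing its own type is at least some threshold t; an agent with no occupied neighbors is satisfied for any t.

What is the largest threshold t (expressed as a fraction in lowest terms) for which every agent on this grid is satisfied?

(1,2)B 3/3
(1,3)B 4/5
(1,4)A 2/5
(1,5)A 2/3
(2,2)B 6/6
(2,3)B 7/8
(2,4)B 5/8
(2,5)A 2/5
(3,1)B 2/3
(3,2)B 4/6
(3,3)B 5/7
(3,4)B 5/7
(3,5)B 3/4
(4,2)A 1/4
(4,3)A 1/4
(4,5)B 2/2
The smallest same-type fraction is 1/4 at (4,2), which reduces to 1/4. Any threshold above that leaves this agent unsatisfied.

1/4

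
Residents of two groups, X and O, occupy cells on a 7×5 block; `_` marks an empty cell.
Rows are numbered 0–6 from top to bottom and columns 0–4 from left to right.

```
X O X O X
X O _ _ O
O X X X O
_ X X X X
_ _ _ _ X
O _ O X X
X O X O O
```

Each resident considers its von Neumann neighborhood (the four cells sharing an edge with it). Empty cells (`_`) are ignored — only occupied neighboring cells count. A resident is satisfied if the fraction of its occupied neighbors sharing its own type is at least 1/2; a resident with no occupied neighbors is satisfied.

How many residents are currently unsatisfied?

15

(0,0)X 1/2 ok
(0,1)O 1/3 unhappy
(0,2)X 0/2 unhappy
(0,3)O 0/2 unhappy
(0,4)X 0/2 unhappy
(1,0)X 1/3 unhappy
(1,1)O 1/3 unhappy
(1,4)O 1/2 ok
(2,0)O 0/2 unhappy
(2,1)X 2/4 ok
(2,2)X 3/3 ok
(2,3)X 2/3 ok
(2,4)O 1/3 unhappy
(3,1)X 2/2 ok
(3,2)X 3/3 ok
(3,3)X 3/3 ok
(3,4)X 2/3 ok
(4,4)X 2/2 ok
(5,0)O 0/1 unhappy
(5,2)O 0/2 unhappy
(5,3)X 1/3 unhappy
(5,4)X 2/3 ok
(6,0)X 0/2 unhappy
(6,1)O 0/2 unhappy
(6,2)X 0/3 unhappy
(6,3)O 1/3 unhappy
(6,4)O 1/2 ok
Unsatisfied: (0,1), (0,2), (0,3), (0,4), (1,0), (1,1), (2,0), (2,4), (5,0), (5,2), (5,3), (6,0), (6,1), (6,2), (6,3) — 15 in total.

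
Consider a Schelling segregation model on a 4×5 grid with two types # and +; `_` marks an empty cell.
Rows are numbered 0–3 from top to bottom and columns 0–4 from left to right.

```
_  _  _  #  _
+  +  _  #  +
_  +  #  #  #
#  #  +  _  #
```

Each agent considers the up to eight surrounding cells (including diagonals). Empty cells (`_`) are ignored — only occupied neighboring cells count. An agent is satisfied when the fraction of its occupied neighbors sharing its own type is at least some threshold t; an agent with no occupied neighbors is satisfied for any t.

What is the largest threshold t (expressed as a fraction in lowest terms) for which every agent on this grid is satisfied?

(0,3)# 1/2
(1,0)+ 2/2
(1,1)+ 2/3
(1,3)# 4/5
(1,4)+ 0/4
(2,1)+ 3/6
(2,2)# 3/6
(2,3)# 4/6
(2,4)# 3/4
(3,0)# 1/2
(3,1)# 2/4
(3,2)+ 1/4
(3,4)# 2/2
The smallest same-type fraction is 0/4 at (1,4), which reduces to 0/1. Any threshold above that leaves this agent unsatisfied.

0/1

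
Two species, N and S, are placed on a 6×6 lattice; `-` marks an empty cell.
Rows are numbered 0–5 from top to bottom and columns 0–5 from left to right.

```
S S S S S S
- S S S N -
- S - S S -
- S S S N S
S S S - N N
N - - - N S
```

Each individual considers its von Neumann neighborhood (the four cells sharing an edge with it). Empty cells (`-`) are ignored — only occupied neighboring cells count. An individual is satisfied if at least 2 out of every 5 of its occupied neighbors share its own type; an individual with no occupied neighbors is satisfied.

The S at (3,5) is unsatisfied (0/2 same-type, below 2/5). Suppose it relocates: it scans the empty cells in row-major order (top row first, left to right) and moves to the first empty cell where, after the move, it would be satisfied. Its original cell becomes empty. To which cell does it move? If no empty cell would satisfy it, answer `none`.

Vacating (3,5). Empty cells in order:
  (1,0): 2/2 same-type → satisfied — stop here.

(1,0)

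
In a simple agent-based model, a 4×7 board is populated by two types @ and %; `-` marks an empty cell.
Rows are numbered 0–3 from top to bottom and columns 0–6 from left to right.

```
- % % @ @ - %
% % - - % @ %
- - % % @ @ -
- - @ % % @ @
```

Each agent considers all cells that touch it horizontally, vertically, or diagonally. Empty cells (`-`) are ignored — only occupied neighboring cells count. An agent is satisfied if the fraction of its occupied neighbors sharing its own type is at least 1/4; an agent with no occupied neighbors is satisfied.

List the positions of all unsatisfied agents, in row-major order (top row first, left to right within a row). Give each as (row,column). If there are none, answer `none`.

Row 0: (0,1)% 3/3 satisfied · (0,2)% 2/3 satisfied · (0,3)@ 1/3 satisfied · (0,4)@ 2/3 satisfied · (0,6)% 1/2 satisfied
Row 1: (1,0)% 2/2 satisfied · (1,1)% 4/4 satisfied · (1,4)% 1/6 not · (1,5)@ 3/6 satisfied · (1,6)% 1/3 satisfied
Row 2: (2,2)% 3/4 satisfied · (2,3)% 4/6 satisfied · (2,4)@ 3/7 satisfied · (2,5)@ 4/7 satisfied
Row 3: (3,2)@ 0/3 not · (3,3)% 3/5 satisfied · (3,4)% 2/5 satisfied · (3,5)@ 3/4 satisfied · (3,6)@ 2/2 satisfied

(1,4), (3,2)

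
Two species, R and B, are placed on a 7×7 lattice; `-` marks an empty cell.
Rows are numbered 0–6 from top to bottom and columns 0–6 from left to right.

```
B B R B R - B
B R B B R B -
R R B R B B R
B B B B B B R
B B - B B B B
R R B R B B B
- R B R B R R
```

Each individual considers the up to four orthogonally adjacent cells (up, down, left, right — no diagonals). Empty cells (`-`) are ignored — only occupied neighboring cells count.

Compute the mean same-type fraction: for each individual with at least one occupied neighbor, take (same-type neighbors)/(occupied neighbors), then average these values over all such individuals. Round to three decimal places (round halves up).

0.536

(0,0)B 2/2
(0,1)B 1/3
(0,2)R 0/3
(0,3)B 1/3
(0,4)R 1/2
(0,6)B — no occupied neighbors
(1,0)B 1/3
(1,1)R 1/4
(1,2)B 2/4
(1,3)B 2/4
(1,4)R 1/4
(1,5)B 1/2
(2,0)R 1/3
(2,1)R 2/4
(2,2)B 2/4
(2,3)R 0/4
(2,4)B 2/4
(2,5)B 3/4
(2,6)R 1/2
(3,0)B 2/3
(3,1)B 3/4
(3,2)B 3/3
(3,3)B 3/4
(3,4)B 4/4
(3,5)B 3/4
(3,6)R 1/3
(4,0)B 2/3
(4,1)B 2/3
(4,3)B 2/3
(4,4)B 4/4
(4,5)B 4/4
(4,6)B 2/3
(5,0)R 1/2
(5,1)R 2/4
(5,2)B 1/3
(5,3)R 1/4
(5,4)B 3/4
(5,5)B 3/4
(5,6)B 2/3
(6,1)R 1/2
(6,2)B 1/3
(6,3)R 1/3
(6,4)B 1/3
(6,5)R 1/3
(6,6)R 1/2
Sum over 44 individuals: 2/2 + 1/3 + 0/3 + 1/3 + 1/2 + 1/3 + 1/4 + 2/4 + 2/4 + 1/4 + 1/2 + 1/3 + 2/4 + 2/4 + 0/4 + 2/4 + 3/4 + 1/2 + 2/3 + 3/4 + 3/3 + 3/4 + 4/4 + 3/4 + 1/3 + 2/3 + 2/3 + 2/3 + 4/4 + 4/4 + 2/3 + 1/2 + 2/4 + 1/3 + 1/4 + 3/4 + 3/4 + 2/3 + 1/2 + 1/3 + 1/3 + 1/3 + 1/3 + 1/2 = 283/12; mean = 283/12 ÷ 44 = 283/528 = 0.535984… → 0.536.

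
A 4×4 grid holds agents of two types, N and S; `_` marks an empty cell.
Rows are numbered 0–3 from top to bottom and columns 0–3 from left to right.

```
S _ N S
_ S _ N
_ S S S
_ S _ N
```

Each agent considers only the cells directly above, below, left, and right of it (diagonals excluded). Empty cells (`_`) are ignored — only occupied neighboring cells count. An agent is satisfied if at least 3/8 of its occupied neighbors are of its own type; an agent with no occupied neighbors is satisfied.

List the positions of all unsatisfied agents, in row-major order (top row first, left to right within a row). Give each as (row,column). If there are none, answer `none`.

(0,0)S 0/0 ok
(0,2)N 0/1 unhappy
(0,3)S 0/2 unhappy
(1,1)S 1/1 ok
(1,3)N 0/2 unhappy
(2,1)S 3/3 ok
(2,2)S 2/2 ok
(2,3)S 1/3 unhappy
(3,1)S 1/1 ok
(3,3)N 0/1 unhappy

(0,2), (0,3), (1,3), (2,3), (3,3)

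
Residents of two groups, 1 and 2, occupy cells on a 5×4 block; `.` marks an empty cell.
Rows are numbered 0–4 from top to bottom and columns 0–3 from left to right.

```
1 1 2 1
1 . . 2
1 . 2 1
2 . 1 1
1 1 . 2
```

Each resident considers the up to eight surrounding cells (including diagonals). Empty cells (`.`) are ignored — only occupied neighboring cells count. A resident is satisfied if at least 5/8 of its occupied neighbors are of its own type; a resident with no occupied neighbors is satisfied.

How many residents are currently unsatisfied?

11

(0,0)1 2/2 ok
(0,1)1 2/3 ok
(0,2)2 1/3 unhappy
(0,3)1 0/2 unhappy
(1,0)1 3/3 ok
(1,3)2 2/4 unhappy
(2,0)1 1/2 unhappy
(2,2)2 1/4 unhappy
(2,3)1 2/4 unhappy
(3,0)2 0/3 unhappy
(3,2)1 3/5 unhappy
(3,3)1 2/4 unhappy
(4,0)1 1/2 unhappy
(4,1)1 2/3 ok
(4,3)2 0/2 unhappy
Unsatisfied: (0,2), (0,3), (1,3), (2,0), (2,2), (2,3), (3,0), (3,2), (3,3), (4,0), (4,3) — 11 in total.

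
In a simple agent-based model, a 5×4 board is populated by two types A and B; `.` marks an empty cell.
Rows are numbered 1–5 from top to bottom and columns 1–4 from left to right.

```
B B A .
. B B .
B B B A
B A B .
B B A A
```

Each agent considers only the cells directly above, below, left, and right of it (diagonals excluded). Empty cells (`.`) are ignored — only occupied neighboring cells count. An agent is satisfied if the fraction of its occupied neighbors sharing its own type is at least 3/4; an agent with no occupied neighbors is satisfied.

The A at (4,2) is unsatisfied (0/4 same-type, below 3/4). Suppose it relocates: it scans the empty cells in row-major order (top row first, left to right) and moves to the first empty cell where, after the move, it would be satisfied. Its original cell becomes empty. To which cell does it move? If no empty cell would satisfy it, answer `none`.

Vacating (4,2). Empty cells in order:
  (1,4): 1/1 same-type → satisfied — stop here.

(1,4)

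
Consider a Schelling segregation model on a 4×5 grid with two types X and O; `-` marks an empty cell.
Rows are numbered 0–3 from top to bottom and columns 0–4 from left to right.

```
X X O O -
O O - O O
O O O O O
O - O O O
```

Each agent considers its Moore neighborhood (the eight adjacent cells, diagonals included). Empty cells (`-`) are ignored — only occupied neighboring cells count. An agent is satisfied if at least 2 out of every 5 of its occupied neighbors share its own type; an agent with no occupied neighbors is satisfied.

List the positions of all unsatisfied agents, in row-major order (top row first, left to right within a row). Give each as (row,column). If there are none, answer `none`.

(0,0)X 1/3 unhappy
(0,1)X 1/4 unhappy
(0,2)O 3/4 ok
(0,3)O 3/3 ok
(1,0)O 3/5 ok
(1,1)O 5/7 ok
(1,3)O 6/6 ok
(1,4)O 4/4 ok
(2,0)O 4/4 ok
(2,1)O 6/6 ok
(2,2)O 6/6 ok
(2,3)O 7/7 ok
(2,4)O 5/5 ok
(3,0)O 2/2 ok
(3,2)O 4/4 ok
(3,3)O 5/5 ok
(3,4)O 3/3 ok

(0,0), (0,1)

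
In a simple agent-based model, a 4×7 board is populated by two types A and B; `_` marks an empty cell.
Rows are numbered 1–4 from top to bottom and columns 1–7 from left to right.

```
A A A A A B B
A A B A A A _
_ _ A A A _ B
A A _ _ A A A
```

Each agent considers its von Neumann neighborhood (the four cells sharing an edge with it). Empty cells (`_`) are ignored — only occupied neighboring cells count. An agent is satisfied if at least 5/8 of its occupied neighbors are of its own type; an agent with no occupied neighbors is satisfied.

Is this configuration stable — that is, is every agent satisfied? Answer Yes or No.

Row 1: (1,1)A 2/2 ✓ · (1,2)A 3/3 ✓ · (1,3)A 2/3 ✓ · (1,4)A 3/3 ✓ · (1,5)A 2/3 ✓ · (1,6)B 1/3 ✗ · (1,7)B 1/1 ✓
Row 2: (2,1)A 2/2 ✓ · (2,2)A 2/3 ✓ · (2,3)B 0/4 ✗ · (2,4)A 3/4 ✓ · (2,5)A 4/4 ✓ · (2,6)A 1/2 ✗
Row 3: (3,3)A 1/2 ✗ · (3,4)A 3/3 ✓ · (3,5)A 3/3 ✓ · (3,7)B 0/1 ✗
Row 4: (4,1)A 1/1 ✓ · (4,2)A 1/1 ✓ · (4,5)A 2/2 ✓ · (4,6)A 2/2 ✓ · (4,7)A 1/2 ✗
For instance (1,6) has only 1/3 same-type neighbors, below 5/8.

No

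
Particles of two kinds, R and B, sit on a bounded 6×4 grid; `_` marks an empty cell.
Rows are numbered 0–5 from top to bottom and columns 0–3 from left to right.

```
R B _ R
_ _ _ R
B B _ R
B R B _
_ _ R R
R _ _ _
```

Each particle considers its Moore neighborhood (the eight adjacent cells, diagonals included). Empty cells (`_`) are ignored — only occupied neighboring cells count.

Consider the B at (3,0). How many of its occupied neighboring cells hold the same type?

Occupied neighbors of (3,0): (2,0)=B, (2,1)=B, (3,1)=R.
Same type (B): 2 of 3.

2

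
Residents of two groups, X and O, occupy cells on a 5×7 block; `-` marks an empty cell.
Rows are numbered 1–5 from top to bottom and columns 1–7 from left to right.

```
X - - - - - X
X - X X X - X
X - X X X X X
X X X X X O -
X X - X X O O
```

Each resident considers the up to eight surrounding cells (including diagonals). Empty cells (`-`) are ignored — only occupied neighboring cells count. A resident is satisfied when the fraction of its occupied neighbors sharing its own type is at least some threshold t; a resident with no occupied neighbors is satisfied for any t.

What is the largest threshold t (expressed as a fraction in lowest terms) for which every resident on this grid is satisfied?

Row 1: (1,1)X 1/1 · (1,7)X 1/1
Row 2: (2,1)X 2/2 · (2,3)X 3/3 · (2,4)X 5/5 · (2,5)X 4/4 · (2,7)X 3/3
Row 3: (3,1)X 3/3 · (3,3)X 6/6 · (3,4)X 8/8 · (3,5)X 6/7 · (3,6)X 5/6 · (3,7)X 2/3
Row 4: (4,1)X 4/4 · (4,2)X 6/6 · (4,3)X 6/6 · (4,4)X 7/7 · (4,5)X 6/8 · (4,6)O 2/7
Row 5: (5,1)X 3/3 · (5,2)X 4/4 · (5,4)X 4/4 · (5,5)X 3/5 · (5,6)O 2/4 · (5,7)O 2/2
The smallest same-type fraction is 2/7 at (4,6), which reduces to 2/7. Any threshold above that leaves this resident unsatisfied.

2/7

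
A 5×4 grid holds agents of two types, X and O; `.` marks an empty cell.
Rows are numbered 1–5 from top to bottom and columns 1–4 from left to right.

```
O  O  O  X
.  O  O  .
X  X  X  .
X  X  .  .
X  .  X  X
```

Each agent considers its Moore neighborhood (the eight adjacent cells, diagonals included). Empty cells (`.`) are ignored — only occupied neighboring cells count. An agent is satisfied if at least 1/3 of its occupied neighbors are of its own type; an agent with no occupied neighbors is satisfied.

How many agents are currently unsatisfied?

1

Row 1: (1,1)O 2/2 satisfied · (1,2)O 4/4 satisfied · (1,3)O 3/4 satisfied · (1,4)X 0/2 not
Row 2: (2,2)O 4/7 satisfied · (2,3)O 3/6 satisfied
Row 3: (3,1)X 3/4 satisfied · (3,2)X 4/6 satisfied · (3,3)X 2/4 satisfied
Row 4: (4,1)X 4/4 satisfied · (4,2)X 6/6 satisfied
Row 5: (5,1)X 2/2 satisfied · (5,3)X 2/2 satisfied · (5,4)X 1/1 satisfied
Unsatisfied: (1,4) — 1 in total.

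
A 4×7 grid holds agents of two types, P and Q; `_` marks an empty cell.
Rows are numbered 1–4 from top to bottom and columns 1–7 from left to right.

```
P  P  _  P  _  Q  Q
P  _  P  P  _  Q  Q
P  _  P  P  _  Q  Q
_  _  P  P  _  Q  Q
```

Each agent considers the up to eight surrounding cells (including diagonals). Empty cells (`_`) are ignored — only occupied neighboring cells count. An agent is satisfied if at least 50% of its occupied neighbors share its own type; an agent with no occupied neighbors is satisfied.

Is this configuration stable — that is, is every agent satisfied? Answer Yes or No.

Row 1: (1,1)P 2/2 ✓ · (1,2)P 3/3 ✓ · (1,4)P 2/2 ✓ · (1,6)Q 3/3 ✓ · (1,7)Q 3/3 ✓
Row 2: (2,1)P 3/3 ✓ · (2,3)P 5/5 ✓ · (2,4)P 4/4 ✓ · (2,6)Q 5/5 ✓ · (2,7)Q 5/5 ✓
Row 3: (3,1)P 1/1 ✓ · (3,3)P 5/5 ✓ · (3,4)P 5/5 ✓ · (3,6)Q 5/5 ✓ · (3,7)Q 5/5 ✓
Row 4: (4,3)P 3/3 ✓ · (4,4)P 3/3 ✓ · (4,6)Q 3/3 ✓ · (4,7)Q 3/3 ✓
All meet the threshold, so the configuration is stable.

Yes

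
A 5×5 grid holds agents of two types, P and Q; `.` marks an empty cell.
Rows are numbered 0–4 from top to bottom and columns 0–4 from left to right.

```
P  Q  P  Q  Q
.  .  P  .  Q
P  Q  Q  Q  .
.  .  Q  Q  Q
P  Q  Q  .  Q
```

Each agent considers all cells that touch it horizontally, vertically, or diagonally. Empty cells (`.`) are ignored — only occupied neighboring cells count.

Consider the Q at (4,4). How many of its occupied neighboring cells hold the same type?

Occupied neighbors of (4,4): (3,3)=Q, (3,4)=Q.
Same type (Q): 2 of 2.

2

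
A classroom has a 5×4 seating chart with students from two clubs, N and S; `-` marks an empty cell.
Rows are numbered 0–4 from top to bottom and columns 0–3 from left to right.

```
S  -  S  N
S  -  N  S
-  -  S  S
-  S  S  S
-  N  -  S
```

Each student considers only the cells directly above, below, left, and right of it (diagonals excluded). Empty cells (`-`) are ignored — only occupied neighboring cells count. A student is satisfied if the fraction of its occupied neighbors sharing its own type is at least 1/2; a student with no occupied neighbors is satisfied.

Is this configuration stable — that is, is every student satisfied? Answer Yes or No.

No

Row 0: (0,0)S 1/1 ✓ · (0,2)S 0/2 ✗ · (0,3)N 0/2 ✗
Row 1: (1,0)S 1/1 ✓ · (1,2)N 0/3 ✗ · (1,3)S 1/3 ✗
Row 2: (2,2)S 2/3 ✓ · (2,3)S 3/3 ✓
Row 3: (3,1)S 1/2 ✓ · (3,2)S 3/3 ✓ · (3,3)S 3/3 ✓
Row 4: (4,1)N 0/1 ✗ · (4,3)S 1/1 ✓
For instance (0,2) has only 0/2 same-type neighbors, below 1/2.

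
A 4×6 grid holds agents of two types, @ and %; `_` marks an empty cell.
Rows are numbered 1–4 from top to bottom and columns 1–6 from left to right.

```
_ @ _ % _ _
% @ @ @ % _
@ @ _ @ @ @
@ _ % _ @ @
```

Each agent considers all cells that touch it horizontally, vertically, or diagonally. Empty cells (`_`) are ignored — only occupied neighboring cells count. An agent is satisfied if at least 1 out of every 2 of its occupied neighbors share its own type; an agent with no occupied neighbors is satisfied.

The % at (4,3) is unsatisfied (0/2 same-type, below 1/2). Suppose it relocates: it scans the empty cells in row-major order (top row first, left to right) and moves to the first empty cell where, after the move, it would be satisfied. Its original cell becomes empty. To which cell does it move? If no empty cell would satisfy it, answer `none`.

Vacating (4,3). Empty cells in order:
  (1,1): 1/3 same-type → still unsatisfied.
  (1,3): 1/5 same-type → still unsatisfied.
  (1,5): 2/3 same-type → satisfied — stop here.

(1,5)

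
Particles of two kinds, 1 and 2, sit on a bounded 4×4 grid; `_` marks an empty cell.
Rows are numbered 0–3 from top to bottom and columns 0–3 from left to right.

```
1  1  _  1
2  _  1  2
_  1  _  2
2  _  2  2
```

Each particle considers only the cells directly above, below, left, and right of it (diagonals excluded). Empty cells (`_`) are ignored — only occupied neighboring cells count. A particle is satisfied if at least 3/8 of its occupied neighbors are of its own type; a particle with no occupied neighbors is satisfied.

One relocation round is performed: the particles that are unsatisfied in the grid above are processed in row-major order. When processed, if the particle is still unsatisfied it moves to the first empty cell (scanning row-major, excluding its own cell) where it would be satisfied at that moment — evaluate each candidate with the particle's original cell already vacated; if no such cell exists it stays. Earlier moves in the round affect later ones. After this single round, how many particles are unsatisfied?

Initially unsatisfied (in order): (0,3), (1,0), (1,2), (1,3).
  (0,3) → (0,2).
  (1,0) → (0,3).
  (1,2): now satisfied by earlier moves; stays.
  (1,3): now satisfied by earlier moves; stays.
Resulting grid:
1 1 1 2
_ _ 1 2
_ 1 _ 2
2 _ 2 2
All satisfied now.

0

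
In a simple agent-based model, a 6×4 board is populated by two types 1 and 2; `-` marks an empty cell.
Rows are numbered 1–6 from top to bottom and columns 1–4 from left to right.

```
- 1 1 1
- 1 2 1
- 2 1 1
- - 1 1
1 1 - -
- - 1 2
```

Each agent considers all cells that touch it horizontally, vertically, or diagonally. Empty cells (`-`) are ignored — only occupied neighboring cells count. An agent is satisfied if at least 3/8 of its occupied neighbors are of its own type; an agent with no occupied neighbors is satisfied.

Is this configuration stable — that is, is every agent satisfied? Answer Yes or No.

No

Row 1: (1,2)1 2/3 ok · (1,3)1 4/5 ok · (1,4)1 2/3 ok
Row 2: (2,2)1 3/5 ok · (2,3)2 1/8 unhappy · (2,4)1 4/5 ok
Row 3: (3,2)2 1/4 unhappy · (3,3)1 5/7 ok · (3,4)1 4/5 ok
Row 4: (4,3)1 4/5 ok · (4,4)1 3/3 ok
Row 5: (5,1)1 1/1 ok · (5,2)1 3/3 ok
Row 6: (6,3)1 1/2 ok · (6,4)2 0/1 unhappy
For instance (2,3) has only 1/8 same-type neighbors, below 3/8.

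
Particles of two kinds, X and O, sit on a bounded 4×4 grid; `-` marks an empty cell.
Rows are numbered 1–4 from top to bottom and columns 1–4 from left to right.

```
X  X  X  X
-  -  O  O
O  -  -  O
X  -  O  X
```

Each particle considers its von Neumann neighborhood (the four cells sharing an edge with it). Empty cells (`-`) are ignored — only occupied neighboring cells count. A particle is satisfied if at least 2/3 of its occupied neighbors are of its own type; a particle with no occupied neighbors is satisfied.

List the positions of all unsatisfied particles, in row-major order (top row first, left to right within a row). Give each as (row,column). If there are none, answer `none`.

Row 1: (1,1)X 1/1 ok · (1,2)X 2/2 ok · (1,3)X 2/3 ok · (1,4)X 1/2 unhappy
Row 2: (2,3)O 1/2 unhappy · (2,4)O 2/3 ok
Row 3: (3,1)O 0/1 unhappy · (3,4)O 1/2 unhappy
Row 4: (4,1)X 0/1 unhappy · (4,3)O 0/1 unhappy · (4,4)X 0/2 unhappy

(1,4), (2,3), (3,1), (3,4), (4,1), (4,3), (4,4)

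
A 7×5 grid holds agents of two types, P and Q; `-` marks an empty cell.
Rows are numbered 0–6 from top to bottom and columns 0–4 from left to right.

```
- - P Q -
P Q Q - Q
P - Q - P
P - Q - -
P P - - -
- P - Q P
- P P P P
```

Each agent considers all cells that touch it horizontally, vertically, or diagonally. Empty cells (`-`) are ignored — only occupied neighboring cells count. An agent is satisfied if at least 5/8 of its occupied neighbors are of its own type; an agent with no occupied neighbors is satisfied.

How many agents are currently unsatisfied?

(0,2)P 0/3 not
(0,3)Q 2/3 satisfied
(1,0)P 1/2 not
(1,1)Q 2/5 not
(1,2)Q 3/4 satisfied
(1,4)Q 1/2 not
(2,0)P 2/3 satisfied
(2,2)Q 3/3 satisfied
(2,4)P 0/1 not
(3,0)P 3/3 satisfied
(3,2)Q 1/2 not
(4,0)P 3/3 satisfied
(4,1)P 3/4 satisfied
(5,1)P 4/4 satisfied
(5,3)Q 0/4 not
(5,4)P 2/3 satisfied
(6,1)P 2/2 satisfied
(6,2)P 3/4 satisfied
(6,3)P 3/4 satisfied
(6,4)P 2/3 satisfied
Unsatisfied: (0,2), (1,0), (1,1), (1,4), (2,4), (3,2), (5,3) — 7 in total.

7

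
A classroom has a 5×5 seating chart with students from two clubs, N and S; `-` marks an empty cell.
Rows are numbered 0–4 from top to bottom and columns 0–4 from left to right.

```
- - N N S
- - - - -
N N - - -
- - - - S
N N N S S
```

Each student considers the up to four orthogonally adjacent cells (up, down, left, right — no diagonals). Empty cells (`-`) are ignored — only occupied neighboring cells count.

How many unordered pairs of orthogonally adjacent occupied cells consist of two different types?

Scan each occupied cell's neighbors to the right and below so each pair is counted once.
Row 0: N(0,2)–N(0,3)= N(0,3)–S(0,4)≠  → 1/2 unlike.
Row 2: N(2,0)–N(2,1)=  → 0/1 unlike.
Row 3: S(3,4)–S(4,4)=  → 0/1 unlike.
Row 4: N(4,0)–N(4,1)= N(4,1)–N(4,2)= N(4,2)–S(4,3)≠ S(4,3)–S(4,4)=  → 1/4 unlike.
Total adjacent occupied pairs: 8; unlike-type pairs: 2.

2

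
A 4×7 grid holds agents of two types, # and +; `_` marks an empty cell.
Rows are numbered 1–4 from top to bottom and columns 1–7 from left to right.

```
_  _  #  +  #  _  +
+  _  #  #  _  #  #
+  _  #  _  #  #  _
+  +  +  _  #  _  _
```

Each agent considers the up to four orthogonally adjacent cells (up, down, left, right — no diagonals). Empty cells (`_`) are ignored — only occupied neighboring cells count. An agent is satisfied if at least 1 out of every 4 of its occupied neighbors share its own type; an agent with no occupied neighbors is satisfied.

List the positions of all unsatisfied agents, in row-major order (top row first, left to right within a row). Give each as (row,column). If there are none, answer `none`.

Row 1: (1,3)# 1/2 satisfied · (1,4)+ 0/3 not · (1,5)# 0/1 not · (1,7)+ 0/1 not
Row 2: (2,1)+ 1/1 satisfied · (2,3)# 3/3 satisfied · (2,4)# 1/2 satisfied · (2,6)# 2/2 satisfied · (2,7)# 1/2 satisfied
Row 3: (3,1)+ 2/2 satisfied · (3,3)# 1/2 satisfied · (3,5)# 2/2 satisfied · (3,6)# 2/2 satisfied
Row 4: (4,1)+ 2/2 satisfied · (4,2)+ 2/2 satisfied · (4,3)+ 1/2 satisfied · (4,5)# 1/1 satisfied

(1,4), (1,5), (1,7)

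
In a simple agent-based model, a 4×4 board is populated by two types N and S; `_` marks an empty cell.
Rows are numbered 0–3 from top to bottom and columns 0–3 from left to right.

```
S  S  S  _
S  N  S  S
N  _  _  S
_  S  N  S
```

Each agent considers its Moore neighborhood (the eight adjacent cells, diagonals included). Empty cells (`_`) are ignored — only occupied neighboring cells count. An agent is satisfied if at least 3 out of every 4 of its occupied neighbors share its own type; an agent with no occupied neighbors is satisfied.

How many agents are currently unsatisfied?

7

Row 0: (0,0)S 2/3 ✗ · (0,1)S 4/5 ✓ · (0,2)S 3/4 ✓
Row 1: (1,0)S 2/4 ✗ · (1,1)N 1/6 ✗ · (1,2)S 4/5 ✓ · (1,3)S 3/3 ✓
Row 2: (2,0)N 1/3 ✗ · (2,3)S 3/4 ✓
Row 3: (3,1)S 0/2 ✗ · (3,2)N 0/3 ✗ · (3,3)S 1/2 ✗
Unsatisfied: (0,0), (1,0), (1,1), (2,0), (3,1), (3,2), (3,3) — 7 in total.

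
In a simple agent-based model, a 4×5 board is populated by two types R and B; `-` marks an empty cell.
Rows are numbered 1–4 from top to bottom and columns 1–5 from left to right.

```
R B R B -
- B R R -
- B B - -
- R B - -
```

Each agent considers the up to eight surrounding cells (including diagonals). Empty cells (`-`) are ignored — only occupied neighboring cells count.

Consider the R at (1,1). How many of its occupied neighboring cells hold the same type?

Occupied neighbors of (1,1): (1,2)=B, (2,2)=B.
Same type (R): 0 of 2.

0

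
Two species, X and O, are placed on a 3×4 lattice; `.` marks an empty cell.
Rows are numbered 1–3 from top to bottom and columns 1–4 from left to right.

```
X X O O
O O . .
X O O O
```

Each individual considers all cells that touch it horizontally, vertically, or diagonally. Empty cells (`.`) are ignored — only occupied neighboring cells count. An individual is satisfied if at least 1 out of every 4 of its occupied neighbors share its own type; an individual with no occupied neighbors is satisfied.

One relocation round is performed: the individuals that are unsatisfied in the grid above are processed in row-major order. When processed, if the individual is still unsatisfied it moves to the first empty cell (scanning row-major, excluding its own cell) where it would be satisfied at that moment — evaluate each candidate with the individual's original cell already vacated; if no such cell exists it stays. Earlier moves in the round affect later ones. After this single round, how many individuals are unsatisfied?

1

Initially unsatisfied (in order): (3,1).
  (3,1): no empty cell satisfies it; stays.
Resulting grid:
X X O O
O O . .
X O O O
Unsatisfied now: (3,1).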